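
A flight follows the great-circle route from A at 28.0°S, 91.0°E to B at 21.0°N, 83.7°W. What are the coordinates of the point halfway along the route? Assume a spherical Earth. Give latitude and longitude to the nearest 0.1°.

≈ 48.6°S, 27.4°W

Write both endpoints as unit vectors p₁, p₂ with components (cos φ cos λ, cos φ sin λ, sin φ).
The central angle between the endpoints is δ = arccos(p₁·p₂) ≈ 2.993 rad (171.5°).
Interpolate at f = 1/2 with slerp weights a = sin((1−f)δ)/sin δ ≈ 6.749, b = sin(fδ)/sin δ ≈ 6.749.
p = a·p₁ + b·p₂ ≈ (0.587, -0.305, -0.750); φ = arcsin(p_z) ≈ -48.57°, λ = atan2(p_y, p_x) ≈ -27.41°.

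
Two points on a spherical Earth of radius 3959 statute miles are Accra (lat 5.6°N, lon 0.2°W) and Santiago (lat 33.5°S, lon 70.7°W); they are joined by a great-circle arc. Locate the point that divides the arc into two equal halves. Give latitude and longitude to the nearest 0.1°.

The haversine formula gives a central angle δ ≈ 1.346 rad (77.1°) between the endpoints.
Interpolate at f = 1/2 with slerp weights a = sin((1−f)δ)/sin δ ≈ 0.639, b = sin(fδ)/sin δ ≈ 0.639.
p = a·p₁ + b·p₂ ≈ (0.813, -0.505, -0.290); φ = arcsin(p_z) ≈ -16.89°, λ = atan2(p_y, p_x) ≈ -31.88°.

≈ lat 16.9°S, lon 31.9°W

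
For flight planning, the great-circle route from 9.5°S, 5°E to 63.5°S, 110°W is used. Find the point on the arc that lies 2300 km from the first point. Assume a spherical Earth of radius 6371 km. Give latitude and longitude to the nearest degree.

≈ 28°S, 4°W

The haversine formula gives a central angle δ ≈ 1.609 rad (92.2°) between the endpoints. The total great-circle distance is δ·R ≈ 1.609 × 6371 ≈ 10251 km, so the target fraction is f = 2300/10251 ≈ 0.224.
Interpolate at f ≈ 0.224 with slerp weights a = sin((1−f)δ)/sin δ ≈ 0.949, b = sin(fδ)/sin δ ≈ 0.353.
p = a·p₁ + b·p₂ ≈ (0.879, -0.067, -0.473); φ = arcsin(p_z) ≈ -28.23°, λ = atan2(p_y, p_x) ≈ -4.34°.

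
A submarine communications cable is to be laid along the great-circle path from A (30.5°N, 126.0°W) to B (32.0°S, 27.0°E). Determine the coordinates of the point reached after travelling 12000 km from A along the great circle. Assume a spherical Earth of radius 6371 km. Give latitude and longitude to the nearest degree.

≈ (18°S, 25°W)

Write both endpoints as unit vectors p₁, p₂ with components (cos φ cos λ, cos φ sin λ, sin φ).
The central angle between the endpoints is δ = arccos(p₁·p₂) ≈ 2.739 rad (156.9°). The total great-circle distance is δ·R ≈ 2.739 × 6371 ≈ 17450 km, so the target fraction is f = 12000/17450 ≈ 0.688.
Interpolate at f ≈ 0.688 with slerp weights a = sin((1−f)δ)/sin δ ≈ 1.926, b = sin(fδ)/sin δ ≈ 2.428.
p = a·p₁ + b·p₂ ≈ (0.859, -0.408, -0.309); φ = arcsin(p_z) ≈ -18.00°, λ = atan2(p_y, p_x) ≈ -25.40°.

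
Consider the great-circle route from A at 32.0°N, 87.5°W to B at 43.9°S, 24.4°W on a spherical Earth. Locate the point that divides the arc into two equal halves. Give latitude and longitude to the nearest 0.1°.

≈ 7.0°S, 58.8°W

From cos δ = sin φ₁ sin φ₂ + cos φ₁ cos φ₂ cos Δλ, the central angle is δ ≈ 1.662 rad (95.2°).
Interpolate at f = 1/2 with slerp weights a = sin((1−f)δ)/sin δ ≈ 0.742, b = sin(fδ)/sin δ ≈ 0.742.
p = a·p₁ + b·p₂ ≈ (0.514, -0.849, -0.121); φ = arcsin(p_z) ≈ -6.96°, λ = atan2(p_y, p_x) ≈ -58.81°.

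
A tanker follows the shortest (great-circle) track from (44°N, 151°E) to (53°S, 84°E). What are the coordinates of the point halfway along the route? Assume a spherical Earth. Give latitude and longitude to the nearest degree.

≈ (5°S, 121°E)

Write both endpoints as unit vectors p₁, p₂ with components (cos φ cos λ, cos φ sin λ, sin φ).
The central angle between the endpoints is δ = arccos(p₁·p₂) ≈ 1.967 rad (112.7°).
Interpolate at f = 1/2 with slerp weights a = sin((1−f)δ)/sin δ ≈ 0.902, b = sin(fδ)/sin δ ≈ 0.902.
p = a·p₁ + b·p₂ ≈ (-0.511, 0.855, -0.094); φ = arcsin(p_z) ≈ -5.38°, λ = atan2(p_y, p_x) ≈ 120.87°.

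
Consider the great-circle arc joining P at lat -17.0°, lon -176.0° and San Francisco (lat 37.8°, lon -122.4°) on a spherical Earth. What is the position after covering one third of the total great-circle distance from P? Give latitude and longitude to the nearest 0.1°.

The haversine formula gives a central angle δ ≈ 1.298 rad (74.4°) between the endpoints.
Interpolate at f = 1/3 with slerp weights a = sin((1−f)δ)/sin δ ≈ 0.791, b = sin(fδ)/sin δ ≈ 0.435.
p = a·p₁ + b·p₂ ≈ (-0.939, -0.343, 0.036); φ = arcsin(p_z) ≈ 2.05°, λ = atan2(p_y, p_x) ≈ -159.91°.

≈ lat 2.0°, lon -159.9°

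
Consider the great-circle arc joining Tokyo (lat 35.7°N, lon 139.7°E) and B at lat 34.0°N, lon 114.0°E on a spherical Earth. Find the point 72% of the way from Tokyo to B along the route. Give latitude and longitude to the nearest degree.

≈ lat 35°N, lon 121°E

Write both endpoints as unit vectors p₁, p₂ with components (cos φ cos λ, cos φ sin λ, sin φ).
The central angle between the endpoints is δ = arccos(p₁·p₂) ≈ 0.368 rad (21.1°).
Interpolate at f = 0.72 with slerp weights a = sin((1−f)δ)/sin δ ≈ 0.286, b = sin(fδ)/sin δ ≈ 0.728.
p = a·p₁ + b·p₂ ≈ (-0.423, 0.701, 0.574); φ = arcsin(p_z) ≈ 35.02°, λ = atan2(p_y, p_x) ≈ 121.06°.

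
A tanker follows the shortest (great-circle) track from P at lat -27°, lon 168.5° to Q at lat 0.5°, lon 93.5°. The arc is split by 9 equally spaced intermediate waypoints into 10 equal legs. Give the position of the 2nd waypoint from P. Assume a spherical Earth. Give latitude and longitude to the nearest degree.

Convert each endpoint to a unit vector on the sphere (x = cos φ cos λ, y = cos φ sin λ, z = sin φ).
The central angle between the endpoints is δ = arccos(p₁·p₂) ≈ 1.342 rad (76.9°).
Interpolate at f = 2/10 with slerp weights a = sin((1−f)δ)/sin δ ≈ 0.902, b = sin(fδ)/sin δ ≈ 0.272.
p = a·p₁ + b·p₂ ≈ (-0.805, 0.432, -0.407); φ = arcsin(p_z) ≈ -24.04°, λ = atan2(p_y, p_x) ≈ 151.76°.

≈ lat -24°, lon 152°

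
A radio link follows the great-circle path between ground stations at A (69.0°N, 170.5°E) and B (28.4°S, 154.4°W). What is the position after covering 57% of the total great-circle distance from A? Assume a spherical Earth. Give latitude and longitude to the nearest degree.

Convert each endpoint to a unit vector on the sphere (x = cos φ cos λ, y = cos φ sin λ, z = sin φ).
The central angle between the endpoints is δ = arccos(p₁·p₂) ≈ 1.758 rad (100.7°).
Interpolate at f = 0.57 with slerp weights a = sin((1−f)δ)/sin δ ≈ 0.698, b = sin(fδ)/sin δ ≈ 0.858.
p = a·p₁ + b·p₂ ≈ (-0.927, -0.285, 0.244); φ = arcsin(p_z) ≈ 14.12°, λ = atan2(p_y, p_x) ≈ -162.93°.

≈ (14°N, 163°W)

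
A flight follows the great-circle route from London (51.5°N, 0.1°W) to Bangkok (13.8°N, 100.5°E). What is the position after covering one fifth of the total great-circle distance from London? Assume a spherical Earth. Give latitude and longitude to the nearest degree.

≈ 53°N, 28°E

Convert each endpoint to a unit vector on the sphere (x = cos φ cos λ, y = cos φ sin λ, z = sin φ).
The central angle between the endpoints is δ = arccos(p₁·p₂) ≈ 1.495 rad (85.7°).
Interpolate at f = 1/5 with slerp weights a = sin((1−f)δ)/sin δ ≈ 0.933, b = sin(fδ)/sin δ ≈ 0.295.
p = a·p₁ + b·p₂ ≈ (0.529, 0.281, 0.801); φ = arcsin(p_z) ≈ 53.22°, λ = atan2(p_y, p_x) ≈ 28.00°.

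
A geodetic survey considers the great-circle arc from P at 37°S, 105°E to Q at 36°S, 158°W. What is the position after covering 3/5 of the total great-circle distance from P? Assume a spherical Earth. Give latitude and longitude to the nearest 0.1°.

≈ 47.5°S, 164.9°E

Convert each endpoint to a unit vector on the sphere (x = cos φ cos λ, y = cos φ sin λ, z = sin φ).
The central angle between the endpoints is δ = arccos(p₁·p₂) ≈ 1.292 rad (74.0°).
Interpolate at f = 3/5 with slerp weights a = sin((1−f)δ)/sin δ ≈ 0.514, b = sin(fδ)/sin δ ≈ 0.728.
p = a·p₁ + b·p₂ ≈ (-0.652, 0.176, -0.737); φ = arcsin(p_z) ≈ -47.50°, λ = atan2(p_y, p_x) ≈ 164.91°.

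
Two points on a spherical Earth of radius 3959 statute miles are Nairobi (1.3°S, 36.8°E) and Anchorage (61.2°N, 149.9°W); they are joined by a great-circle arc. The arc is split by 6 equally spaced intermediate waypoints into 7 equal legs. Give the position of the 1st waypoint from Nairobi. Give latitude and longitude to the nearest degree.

≈ 16°N, 38°E

From cos δ = sin φ₁ sin φ₂ + cos φ₁ cos φ₂ cos Δλ, the central angle is δ ≈ 2.092 rad (119.9°).
Interpolate at f = 1/7 with slerp weights a = sin((1−f)δ)/sin δ ≈ 1.125, b = sin(fδ)/sin δ ≈ 0.340.
p = a·p₁ + b·p₂ ≈ (0.759, 0.592, 0.272); φ = arcsin(p_z) ≈ 15.79°, λ = atan2(p_y, p_x) ≈ 37.94°.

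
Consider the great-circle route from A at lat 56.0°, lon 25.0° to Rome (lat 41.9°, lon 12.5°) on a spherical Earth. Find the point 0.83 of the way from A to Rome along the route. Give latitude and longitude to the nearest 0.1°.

≈ lat 44.4°, lon 14.2°

Write both endpoints as unit vectors p₁, p₂ with components (cos φ cos λ, cos φ sin λ, sin φ).
The central angle between the endpoints is δ = arccos(p₁·p₂) ≈ 0.284 rad (16.3°).
Interpolate at f = 0.83 with slerp weights a = sin((1−f)δ)/sin δ ≈ 0.172, b = sin(fδ)/sin δ ≈ 0.833.
p = a·p₁ + b·p₂ ≈ (0.693, 0.175, 0.699); φ = arcsin(p_z) ≈ 44.38°, λ = atan2(p_y, p_x) ≈ 14.17°.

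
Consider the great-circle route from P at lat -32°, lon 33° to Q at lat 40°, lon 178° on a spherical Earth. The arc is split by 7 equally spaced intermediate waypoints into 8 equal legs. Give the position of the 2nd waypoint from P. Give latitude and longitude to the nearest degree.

≈ lat -11°, lon 67°

Write both endpoints as unit vectors p₁, p₂ with components (cos φ cos λ, cos φ sin λ, sin φ).
The central angle between the endpoints is δ = arccos(p₁·p₂) ≈ 2.632 rad (150.8°).
Interpolate at f = 2/8 with slerp weights a = sin((1−f)δ)/sin δ ≈ 1.885, b = sin(fδ)/sin δ ≈ 1.253.
p = a·p₁ + b·p₂ ≈ (0.381, 0.904, -0.193); φ = arcsin(p_z) ≈ -11.15°, λ = atan2(p_y, p_x) ≈ 67.13°.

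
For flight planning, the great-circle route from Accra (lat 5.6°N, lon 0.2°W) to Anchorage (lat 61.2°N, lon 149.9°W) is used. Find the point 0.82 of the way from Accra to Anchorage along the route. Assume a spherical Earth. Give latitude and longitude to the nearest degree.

Convert each endpoint to a unit vector on the sphere (x = cos φ cos λ, y = cos φ sin λ, z = sin φ).
The central angle between the endpoints is δ = arccos(p₁·p₂) ≈ 1.905 rad (109.2°).
Interpolate at f = 0.82 with slerp weights a = sin((1−f)δ)/sin δ ≈ 0.356, b = sin(fδ)/sin δ ≈ 1.059.
p = a·p₁ + b·p₂ ≈ (-0.087, -0.257, 0.962); φ = arcsin(p_z) ≈ 74.26°, λ = atan2(p_y, p_x) ≈ -108.68°.

≈ lat 74°N, lon 109°W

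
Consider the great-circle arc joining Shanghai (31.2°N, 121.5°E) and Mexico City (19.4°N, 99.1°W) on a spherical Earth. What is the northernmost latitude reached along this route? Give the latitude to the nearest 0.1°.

The great circle lies in the plane with unit normal n̂ = (p₁ × p₂)/|p₁ × p₂|.
Here n̂_z ≈ +0.585; the vertex latitude is φ_max = arccos|n̂_z| ≈ 54.2°.

≈ 54.2°N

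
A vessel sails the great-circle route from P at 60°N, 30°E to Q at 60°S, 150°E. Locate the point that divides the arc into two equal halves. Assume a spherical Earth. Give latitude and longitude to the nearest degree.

The haversine formula gives a central angle δ ≈ 2.636 rad (151.0°) between the endpoints.
Interpolate at f = 1/2 with slerp weights a = sin((1−f)δ)/sin δ ≈ 2.000, b = sin(fδ)/sin δ ≈ 2.000.
p = a·p₁ + b·p₂ ≈ (0.000, 1.000, 0.000); φ = arcsin(p_z) ≈ 0.00°, λ = atan2(p_y, p_x) ≈ 90.00°.

≈ 0°N, 90°E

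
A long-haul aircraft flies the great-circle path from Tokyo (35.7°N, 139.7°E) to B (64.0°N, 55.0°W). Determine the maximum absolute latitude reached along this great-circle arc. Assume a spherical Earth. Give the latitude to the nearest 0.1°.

The great circle lies in the plane with unit normal n̂ = (p₁ × p₂)/|p₁ × p₂|.
Here n̂_z ≈ +0.092; the vertex latitude is φ_max = arccos|n̂_z| ≈ 84.7°.
Check via Clairaut: cos φ_max = |cos φ₁| · sin C = cos(35.7°)·sin(6.5°) ≈ 0.092, again giving ≈ 84.7°.

≈ 84.7°N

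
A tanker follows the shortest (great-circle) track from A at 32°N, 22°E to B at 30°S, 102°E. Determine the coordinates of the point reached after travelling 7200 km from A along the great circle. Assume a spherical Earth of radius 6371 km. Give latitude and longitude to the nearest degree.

Write both endpoints as unit vectors p₁, p₂ with components (cos φ cos λ, cos φ sin λ, sin φ).
The central angle between the endpoints is δ = arccos(p₁·p₂) ≈ 1.709 rad (97.9°). The total great-circle distance is δ·R ≈ 1.709 × 6371 ≈ 10886 km, so the target fraction is f = 7200/10886 ≈ 0.661.
Interpolate at f ≈ 0.661 with slerp weights a = sin((1−f)δ)/sin δ ≈ 0.552, b = sin(fδ)/sin δ ≈ 0.913.
p = a·p₁ + b·p₂ ≈ (0.270, 0.949, -0.164); φ = arcsin(p_z) ≈ -9.44°, λ = atan2(p_y, p_x) ≈ 74.14°.

≈ 9°S, 74°E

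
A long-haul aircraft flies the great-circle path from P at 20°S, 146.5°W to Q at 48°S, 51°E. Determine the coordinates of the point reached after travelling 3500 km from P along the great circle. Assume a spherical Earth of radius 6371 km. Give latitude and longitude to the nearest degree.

Write both endpoints as unit vectors p₁, p₂ with components (cos φ cos λ, cos φ sin λ, sin φ).
The central angle between the endpoints is δ = arccos(p₁·p₂) ≈ 1.924 rad (110.2°). The total great-circle distance is δ·R ≈ 1.924 × 6371 ≈ 12255 km, so the target fraction is f = 3500/12255 ≈ 0.286.
Interpolate at f ≈ 0.286 with slerp weights a = sin((1−f)δ)/sin δ ≈ 1.045, b = sin(fδ)/sin δ ≈ 0.556.
p = a·p₁ + b·p₂ ≈ (-0.585, -0.253, -0.771); φ = arcsin(p_z) ≈ -50.44°, λ = atan2(p_y, p_x) ≈ -156.62°.

≈ 50°S, 157°W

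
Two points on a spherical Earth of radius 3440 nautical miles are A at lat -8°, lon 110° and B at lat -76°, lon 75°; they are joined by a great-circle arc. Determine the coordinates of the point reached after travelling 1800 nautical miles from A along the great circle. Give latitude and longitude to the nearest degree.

Convert each endpoint to a unit vector on the sphere (x = cos φ cos λ, y = cos φ sin λ, z = sin φ).
The central angle between the endpoints is δ = arccos(p₁·p₂) ≈ 1.233 rad (70.7°). The total great-circle distance is δ·R ≈ 1.233 × 3440 ≈ 4242 nmi, so the target fraction is f = 1800/4242 ≈ 0.424.
Interpolate at f ≈ 0.424 with slerp weights a = sin((1−f)δ)/sin δ ≈ 0.691, b = sin(fδ)/sin δ ≈ 0.530.
p = a·p₁ + b·p₂ ≈ (-0.201, 0.767, -0.610); φ = arcsin(p_z) ≈ -37.59°, λ = atan2(p_y, p_x) ≈ 104.68°.

≈ lat -38°, lon 105°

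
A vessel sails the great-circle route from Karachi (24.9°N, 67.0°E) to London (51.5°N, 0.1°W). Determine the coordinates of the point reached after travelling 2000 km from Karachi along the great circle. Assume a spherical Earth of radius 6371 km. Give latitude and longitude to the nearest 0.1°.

The haversine formula gives a central angle δ ≈ 0.989 rad (56.7°) between the endpoints. The total great-circle distance is δ·R ≈ 0.989 × 6371 ≈ 6303 km, so the target fraction is f = 2000/6303 ≈ 0.317.
Interpolate at f ≈ 0.317 with slerp weights a = sin((1−f)δ)/sin δ ≈ 0.748, b = sin(fδ)/sin δ ≈ 0.370.
p = a·p₁ + b·p₂ ≈ (0.495, 0.624, 0.604); φ = arcsin(p_z) ≈ 37.17°, λ = atan2(p_y, p_x) ≈ 51.58°.

≈ (37.2°N, 51.6°E)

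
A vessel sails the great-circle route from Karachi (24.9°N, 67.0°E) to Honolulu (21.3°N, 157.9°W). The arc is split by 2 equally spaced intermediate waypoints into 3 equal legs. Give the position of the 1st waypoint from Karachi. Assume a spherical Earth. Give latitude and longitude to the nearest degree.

≈ 46°N, 108°E

Write both endpoints as unit vectors p₁, p₂ with components (cos φ cos λ, cos φ sin λ, sin φ).
The central angle between the endpoints is δ = arccos(p₁·p₂) ≈ 2.033 rad (116.5°).
Interpolate at f = 1/3 with slerp weights a = sin((1−f)δ)/sin δ ≈ 1.091, b = sin(fδ)/sin δ ≈ 0.700.
p = a·p₁ + b·p₂ ≈ (-0.218, 0.666, 0.714); φ = arcsin(p_z) ≈ 45.55°, λ = atan2(p_y, p_x) ≈ 108.12°.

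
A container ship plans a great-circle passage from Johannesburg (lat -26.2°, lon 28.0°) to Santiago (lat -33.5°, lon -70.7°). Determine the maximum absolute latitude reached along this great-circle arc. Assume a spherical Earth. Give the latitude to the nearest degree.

≈ -42°

The great circle lies in the plane with unit normal n̂ = (p₁ × p₂)/|p₁ × p₂|.
Here n̂_z ≈ -0.746; the vertex latitude is φ_max = arccos|n̂_z| ≈ 41.8°.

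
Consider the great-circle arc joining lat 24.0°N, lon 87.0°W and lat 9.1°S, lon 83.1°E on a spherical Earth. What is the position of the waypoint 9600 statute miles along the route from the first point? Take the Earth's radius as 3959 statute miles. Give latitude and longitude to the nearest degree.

≈ lat 11°N, lon 71°E

From cos δ = sin φ₁ sin φ₂ + cos φ₁ cos φ₂ cos Δλ, the central angle is δ ≈ 2.834 rad (162.4°). The total great-circle distance is δ·R ≈ 2.834 × 3959 ≈ 11218 mi, so the target fraction is f = 9600/11218 ≈ 0.856.
Interpolate at f ≈ 0.856 with slerp weights a = sin((1−f)δ)/sin δ ≈ 1.311, b = sin(fδ)/sin δ ≈ 2.167.
p = a·p₁ + b·p₂ ≈ (0.320, 0.928, 0.191); φ = arcsin(p_z) ≈ 10.98°, λ = atan2(p_y, p_x) ≈ 70.99°.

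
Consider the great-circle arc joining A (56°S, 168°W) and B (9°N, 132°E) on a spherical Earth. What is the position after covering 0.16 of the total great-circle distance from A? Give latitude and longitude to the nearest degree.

Convert each endpoint to a unit vector on the sphere (x = cos φ cos λ, y = cos φ sin λ, z = sin φ).
The central angle between the endpoints is δ = arccos(p₁·p₂) ≈ 1.424 rad (81.6°).
Interpolate at f = 0.16 with slerp weights a = sin((1−f)δ)/sin δ ≈ 0.941, b = sin(fδ)/sin δ ≈ 0.228.
p = a·p₁ + b·p₂ ≈ (-0.665, 0.058, -0.744); φ = arcsin(p_z) ≈ -48.09°, λ = atan2(p_y, p_x) ≈ 175.00°.

≈ (48°S, 175°E)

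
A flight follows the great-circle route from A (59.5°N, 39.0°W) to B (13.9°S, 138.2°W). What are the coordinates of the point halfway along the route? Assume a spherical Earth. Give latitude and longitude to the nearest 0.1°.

Convert each endpoint to a unit vector on the sphere (x = cos φ cos λ, y = cos φ sin λ, z = sin φ).
The central angle between the endpoints is δ = arccos(p₁·p₂) ≈ 1.861 rad (106.6°).
Interpolate at f = 1/2 with slerp weights a = sin((1−f)δ)/sin δ ≈ 0.837, b = sin(fδ)/sin δ ≈ 0.837.
p = a·p₁ + b·p₂ ≈ (-0.275, -0.809, 0.520); φ = arcsin(p_z) ≈ 31.33°, λ = atan2(p_y, p_x) ≈ -108.81°.

≈ (31.3°N, 108.8°W)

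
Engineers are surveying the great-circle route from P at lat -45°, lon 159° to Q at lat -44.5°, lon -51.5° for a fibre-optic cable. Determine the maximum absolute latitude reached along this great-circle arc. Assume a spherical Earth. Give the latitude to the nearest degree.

The great circle lies in the plane with unit normal n̂ = (p₁ × p₂)/|p₁ × p₂|.
Here n̂_z ≈ +0.256; the vertex latitude is φ_max = arccos|n̂_z| ≈ 75.1°.
Check via Clairaut: cos φ_max = |cos φ₁| · sin C = cos(45.0°)·sin(158.7°) ≈ 0.256, again giving ≈ 75.1°.

≈ -75°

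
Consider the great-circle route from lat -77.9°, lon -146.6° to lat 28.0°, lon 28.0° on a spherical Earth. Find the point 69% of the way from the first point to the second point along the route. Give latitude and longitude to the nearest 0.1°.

Write both endpoints as unit vectors p₁, p₂ with components (cos φ cos λ, cos φ sin λ, sin φ).
The central angle between the endpoints is δ = arccos(p₁·p₂) ≈ 2.270 rad (130.0°).
Interpolate at f = 0.69 with slerp weights a = sin((1−f)δ)/sin δ ≈ 0.845, b = sin(fδ)/sin δ ≈ 1.306.
p = a·p₁ + b·p₂ ≈ (0.870, 0.444, -0.213); φ = arcsin(p_z) ≈ -12.30°, λ = atan2(p_y, p_x) ≈ 27.02°.

≈ lat -12.3°, lon 27.0°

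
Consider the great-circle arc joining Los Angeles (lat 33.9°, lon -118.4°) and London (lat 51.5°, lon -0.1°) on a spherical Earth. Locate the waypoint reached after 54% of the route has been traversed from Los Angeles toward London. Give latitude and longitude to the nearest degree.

≈ lat 61°, lon -67°

Convert each endpoint to a unit vector on the sphere (x = cos φ cos λ, y = cos φ sin λ, z = sin φ).
The central angle between the endpoints is δ = arccos(p₁·p₂) ≈ 1.378 rad (79.0°).
Interpolate at f = 0.54 with slerp weights a = sin((1−f)δ)/sin δ ≈ 0.603, b = sin(fδ)/sin δ ≈ 0.690.
p = a·p₁ + b·p₂ ≈ (0.191, -0.441, 0.877); φ = arcsin(p_z) ≈ 61.25°, λ = atan2(p_y, p_x) ≈ -66.56°.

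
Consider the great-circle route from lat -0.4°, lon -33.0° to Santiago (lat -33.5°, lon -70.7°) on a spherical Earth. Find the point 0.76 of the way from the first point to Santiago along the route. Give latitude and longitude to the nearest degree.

Write both endpoints as unit vectors p₁, p₂ with components (cos φ cos λ, cos φ sin λ, sin φ).
The central angle between the endpoints is δ = arccos(p₁·p₂) ≈ 0.845 rad (48.4°).
Interpolate at f = 0.76 with slerp weights a = sin((1−f)δ)/sin δ ≈ 0.269, b = sin(fδ)/sin δ ≈ 0.801.
p = a·p₁ + b·p₂ ≈ (0.447, -0.777, -0.444); φ = arcsin(p_z) ≈ -26.35°, λ = atan2(p_y, p_x) ≈ -60.11°.

≈ lat -26°, lon -60°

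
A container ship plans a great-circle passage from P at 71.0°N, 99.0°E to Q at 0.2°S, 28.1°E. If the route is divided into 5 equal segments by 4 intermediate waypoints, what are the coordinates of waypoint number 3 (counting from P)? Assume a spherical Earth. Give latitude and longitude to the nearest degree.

≈ 32°N, 40°E

Convert each endpoint to a unit vector on the sphere (x = cos φ cos λ, y = cos φ sin λ, z = sin φ).
The central angle between the endpoints is δ = arccos(p₁·p₂) ≈ 1.467 rad (84.1°).
Interpolate at f = 3/5 with slerp weights a = sin((1−f)δ)/sin δ ≈ 0.557, b = sin(fδ)/sin δ ≈ 0.775.
p = a·p₁ + b·p₂ ≈ (0.655, 0.544, 0.524); φ = arcsin(p_z) ≈ 31.58°, λ = atan2(p_y, p_x) ≈ 39.70°.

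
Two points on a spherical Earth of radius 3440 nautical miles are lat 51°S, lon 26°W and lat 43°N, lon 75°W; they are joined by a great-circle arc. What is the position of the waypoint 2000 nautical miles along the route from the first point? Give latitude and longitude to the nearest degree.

≈ lat 21°S, lon 46°W

From cos δ = sin φ₁ sin φ₂ + cos φ₁ cos φ₂ cos Δλ, the central angle is δ ≈ 1.801 rad (103.2°). The total great-circle distance is δ·R ≈ 1.801 × 3440 ≈ 6195 nmi, so the target fraction is f = 2000/6195 ≈ 0.323.
Interpolate at f ≈ 0.323 with slerp weights a = sin((1−f)δ)/sin δ ≈ 0.964, b = sin(fδ)/sin δ ≈ 0.564.
p = a·p₁ + b·p₂ ≈ (0.652, -0.665, -0.365); φ = arcsin(p_z) ≈ -21.39°, λ = atan2(p_y, p_x) ≈ -45.53°.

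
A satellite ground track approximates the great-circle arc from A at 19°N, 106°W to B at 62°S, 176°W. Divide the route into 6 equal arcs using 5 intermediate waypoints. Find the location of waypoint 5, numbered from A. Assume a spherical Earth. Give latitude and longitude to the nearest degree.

Write both endpoints as unit vectors p₁, p₂ with components (cos φ cos λ, cos φ sin λ, sin φ).
The central angle between the endpoints is δ = arccos(p₁·p₂) ≈ 1.707 rad (97.8°).
Interpolate at f = 5/6 with slerp weights a = sin((1−f)δ)/sin δ ≈ 0.283, b = sin(fδ)/sin δ ≈ 0.998.
p = a·p₁ + b·p₂ ≈ (-0.541, -0.290, -0.789); φ = arcsin(p_z) ≈ -52.11°, λ = atan2(p_y, p_x) ≈ -151.81°.

≈ 52°S, 152°W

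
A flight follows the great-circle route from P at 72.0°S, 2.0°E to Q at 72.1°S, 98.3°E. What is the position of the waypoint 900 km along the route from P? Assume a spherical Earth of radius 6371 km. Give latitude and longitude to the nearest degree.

From cos δ = sin φ₁ sin φ₂ + cos φ₁ cos φ₂ cos Δλ, the central angle is δ ≈ 0.463 rad (26.5°). The total great-circle distance is δ·R ≈ 0.463 × 6371 ≈ 2951 km, so the target fraction is f = 900/2951 ≈ 0.305.
Interpolate at f ≈ 0.305 with slerp weights a = sin((1−f)δ)/sin δ ≈ 0.708, b = sin(fδ)/sin δ ≈ 0.315.
p = a·p₁ + b·p₂ ≈ (0.205, 0.103, -0.973); φ = arcsin(p_z) ≈ -76.74°, λ = atan2(p_y, p_x) ≈ 26.81°.

≈ 77°S, 27°E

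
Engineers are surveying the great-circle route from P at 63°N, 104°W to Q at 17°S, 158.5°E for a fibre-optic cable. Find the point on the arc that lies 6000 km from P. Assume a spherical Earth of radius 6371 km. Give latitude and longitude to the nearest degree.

≈ 31°N, 175°W

From cos δ = sin φ₁ sin φ₂ + cos φ₁ cos φ₂ cos Δλ, the central angle is δ ≈ 1.894 rad (108.5°). The total great-circle distance is δ·R ≈ 1.894 × 6371 ≈ 12064 km, so the target fraction is f = 6000/12064 ≈ 0.497.
Interpolate at f ≈ 0.497 with slerp weights a = sin((1−f)δ)/sin δ ≈ 0.859, b = sin(fδ)/sin δ ≈ 0.853.
p = a·p₁ + b·p₂ ≈ (-0.853, -0.079, 0.516); φ = arcsin(p_z) ≈ 31.06°, λ = atan2(p_y, p_x) ≈ -174.68°.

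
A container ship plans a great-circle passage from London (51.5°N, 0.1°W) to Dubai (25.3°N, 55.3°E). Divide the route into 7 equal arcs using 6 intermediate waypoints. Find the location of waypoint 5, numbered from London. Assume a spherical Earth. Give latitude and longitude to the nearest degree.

Write both endpoints as unit vectors p₁, p₂ with components (cos φ cos λ, cos φ sin λ, sin φ).
The central angle between the endpoints is δ = arccos(p₁·p₂) ≈ 0.858 rad (49.2°).
Interpolate at f = 5/7 with slerp weights a = sin((1−f)δ)/sin δ ≈ 0.321, b = sin(fδ)/sin δ ≈ 0.760.
p = a·p₁ + b·p₂ ≈ (0.591, 0.565, 0.576); φ = arcsin(p_z) ≈ 35.17°, λ = atan2(p_y, p_x) ≈ 43.70°.

≈ 35°N, 44°E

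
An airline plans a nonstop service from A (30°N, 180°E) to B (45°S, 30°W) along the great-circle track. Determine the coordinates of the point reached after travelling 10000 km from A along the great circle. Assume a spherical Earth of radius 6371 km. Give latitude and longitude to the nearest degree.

≈ (34°S, 113°W)

Convert each endpoint to a unit vector on the sphere (x = cos φ cos λ, y = cos φ sin λ, z = sin φ).
The central angle between the endpoints is δ = arccos(p₁·p₂) ≈ 2.655 rad (152.1°). The total great-circle distance is δ·R ≈ 2.655 × 6371 ≈ 16914 km, so the target fraction is f = 10000/16914 ≈ 0.591.
Interpolate at f ≈ 0.591 with slerp weights a = sin((1−f)δ)/sin δ ≈ 1.891, b = sin(fδ)/sin δ ≈ 2.138.
p = a·p₁ + b·p₂ ≈ (-0.328, -0.756, -0.566); φ = arcsin(p_z) ≈ -34.50°, λ = atan2(p_y, p_x) ≈ -113.48°.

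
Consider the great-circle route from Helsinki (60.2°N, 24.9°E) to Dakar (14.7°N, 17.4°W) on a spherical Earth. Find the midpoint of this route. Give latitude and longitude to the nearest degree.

≈ 39°N, 3°W

Write both endpoints as unit vectors p₁, p₂ with components (cos φ cos λ, cos φ sin λ, sin φ).
The central angle between the endpoints is δ = arccos(p₁·p₂) ≈ 0.957 rad (54.8°).
Interpolate at f = 1/2 with slerp weights a = sin((1−f)δ)/sin δ ≈ 0.563, b = sin(fδ)/sin δ ≈ 0.563.
p = a·p₁ + b·p₂ ≈ (0.774, -0.045, 0.632); φ = arcsin(p_z) ≈ 39.18°, λ = atan2(p_y, p_x) ≈ -3.33°.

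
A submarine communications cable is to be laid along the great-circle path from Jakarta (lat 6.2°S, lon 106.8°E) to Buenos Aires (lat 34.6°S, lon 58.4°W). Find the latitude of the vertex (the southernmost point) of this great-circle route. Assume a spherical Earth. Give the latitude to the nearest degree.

The great circle lies in the plane with unit normal n̂ = (p₁ × p₂)/|p₁ × p₂|.
Here n̂_z ≈ -0.306; the vertex latitude is φ_max = arccos|n̂_z| ≈ 72.2°.
Check via Clairaut: cos φ_max = |cos φ₁| · sin C = cos(6.2°)·sin(162.1°) ≈ 0.306, again giving ≈ 72.2°.

≈ 72°S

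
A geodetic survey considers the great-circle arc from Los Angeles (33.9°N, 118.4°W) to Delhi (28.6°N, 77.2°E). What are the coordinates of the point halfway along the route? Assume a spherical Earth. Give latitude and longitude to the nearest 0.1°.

From cos δ = sin φ₁ sin φ₂ + cos φ₁ cos φ₂ cos Δλ, the central angle is δ ≈ 2.021 rad (115.8°).
Interpolate at f = 1/2 with slerp weights a = sin((1−f)δ)/sin δ ≈ 0.941, b = sin(fδ)/sin δ ≈ 0.941.
p = a·p₁ + b·p₂ ≈ (-0.188, 0.119, 0.975); φ = arcsin(p_z) ≈ 77.14°, λ = atan2(p_y, p_x) ≈ 147.81°.

≈ (77.1°N, 147.8°E)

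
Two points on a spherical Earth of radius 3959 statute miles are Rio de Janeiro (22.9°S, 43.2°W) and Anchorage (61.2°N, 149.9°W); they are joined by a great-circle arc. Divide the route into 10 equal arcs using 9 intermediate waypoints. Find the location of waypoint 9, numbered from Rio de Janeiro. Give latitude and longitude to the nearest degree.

Convert each endpoint to a unit vector on the sphere (x = cos φ cos λ, y = cos φ sin λ, z = sin φ).
The central angle between the endpoints is δ = arccos(p₁·p₂) ≈ 2.058 rad (117.9°).
Interpolate at f = 9/10 with slerp weights a = sin((1−f)δ)/sin δ ≈ 0.231, b = sin(fδ)/sin δ ≈ 1.087.
p = a·p₁ + b·p₂ ≈ (-0.298, -0.409, 0.863); φ = arcsin(p_z) ≈ 59.63°, λ = atan2(p_y, p_x) ≈ -126.09°.

≈ 60°N, 126°W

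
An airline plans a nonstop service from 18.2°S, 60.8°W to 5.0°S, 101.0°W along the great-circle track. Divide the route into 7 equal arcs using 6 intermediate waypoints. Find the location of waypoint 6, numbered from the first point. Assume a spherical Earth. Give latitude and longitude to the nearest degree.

Write both endpoints as unit vectors p₁, p₂ with components (cos φ cos λ, cos φ sin λ, sin φ).
The central angle between the endpoints is δ = arccos(p₁·p₂) ≈ 0.723 rad (41.4°).
Interpolate at f = 6/7 with slerp weights a = sin((1−f)δ)/sin δ ≈ 0.156, b = sin(fδ)/sin δ ≈ 0.878.
p = a·p₁ + b·p₂ ≈ (-0.095, -0.988, -0.125); φ = arcsin(p_z) ≈ -7.19°, λ = atan2(p_y, p_x) ≈ -95.47°.

≈ 7°S, 95°W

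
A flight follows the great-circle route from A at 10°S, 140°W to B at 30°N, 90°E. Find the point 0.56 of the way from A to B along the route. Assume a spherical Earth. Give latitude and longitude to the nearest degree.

≈ 25°N, 155°E

Write both endpoints as unit vectors p₁, p₂ with components (cos φ cos λ, cos φ sin λ, sin φ).
The central angle between the endpoints is δ = arccos(p₁·p₂) ≈ 2.259 rad (129.4°).
Interpolate at f = 0.56 with slerp weights a = sin((1−f)δ)/sin δ ≈ 1.085, b = sin(fδ)/sin δ ≈ 1.234.
p = a·p₁ + b·p₂ ≈ (-0.819, 0.382, 0.429); φ = arcsin(p_z) ≈ 25.39°, λ = atan2(p_y, p_x) ≈ 154.97°.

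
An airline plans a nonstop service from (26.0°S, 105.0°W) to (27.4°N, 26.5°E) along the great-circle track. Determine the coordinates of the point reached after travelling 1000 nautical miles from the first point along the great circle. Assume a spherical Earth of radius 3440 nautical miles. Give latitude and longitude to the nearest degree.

Convert each endpoint to a unit vector on the sphere (x = cos φ cos λ, y = cos φ sin λ, z = sin φ).
The central angle between the endpoints is δ = arccos(p₁·p₂) ≈ 2.390 rad (136.9°). The total great-circle distance is δ·R ≈ 2.390 × 3440 ≈ 8221 nmi, so the target fraction is f = 1000/8221 ≈ 0.122.
Interpolate at f ≈ 0.122 with slerp weights a = sin((1−f)δ)/sin δ ≈ 1.265, b = sin(fδ)/sin δ ≈ 0.420.
p = a·p₁ + b·p₂ ≈ (0.039, -0.932, -0.361); φ = arcsin(p_z) ≈ -21.18°, λ = atan2(p_y, p_x) ≈ -87.59°.

≈ (21°S, 88°W)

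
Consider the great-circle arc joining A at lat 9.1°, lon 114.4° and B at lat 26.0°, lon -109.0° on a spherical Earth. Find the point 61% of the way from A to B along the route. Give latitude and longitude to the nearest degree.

≈ lat 42°, lon -166°

Write both endpoints as unit vectors p₁, p₂ with components (cos φ cos λ, cos φ sin λ, sin φ).
The central angle between the endpoints is δ = arccos(p₁·p₂) ≈ 2.184 rad (125.1°).
Interpolate at f = 0.61 with slerp weights a = sin((1−f)δ)/sin δ ≈ 0.920, b = sin(fδ)/sin δ ≈ 1.188.
p = a·p₁ + b·p₂ ≈ (-0.723, -0.182, 0.666); φ = arcsin(p_z) ≈ 41.79°, λ = atan2(p_y, p_x) ≈ -165.84°.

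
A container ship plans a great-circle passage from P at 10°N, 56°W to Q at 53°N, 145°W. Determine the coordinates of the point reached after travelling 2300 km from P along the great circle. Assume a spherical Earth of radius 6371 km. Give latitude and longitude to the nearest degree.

≈ 26°N, 70°W

The haversine formula gives a central angle δ ≈ 1.421 rad (81.4°) between the endpoints. The total great-circle distance is δ·R ≈ 1.421 × 6371 ≈ 9055 km, so the target fraction is f = 2300/9055 ≈ 0.254.
Interpolate at f ≈ 0.254 with slerp weights a = sin((1−f)δ)/sin δ ≈ 0.882, b = sin(fδ)/sin δ ≈ 0.357.
p = a·p₁ + b·p₂ ≈ (0.310, -0.844, 0.438); φ = arcsin(p_z) ≈ 26.01°, λ = atan2(p_y, p_x) ≈ -69.84°.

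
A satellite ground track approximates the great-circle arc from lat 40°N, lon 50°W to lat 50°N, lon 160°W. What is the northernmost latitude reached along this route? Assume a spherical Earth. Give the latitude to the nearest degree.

The great circle lies in the plane with unit normal n̂ = (p₁ × p₂)/|p₁ × p₂|.
Here n̂_z ≈ -0.489; the vertex latitude is φ_max = arccos|n̂_z| ≈ 60.7°.
Check via Clairaut: cos φ_max = |cos φ₁| · sin C = cos(40.0°)·sin(39.7°) ≈ 0.489, again giving ≈ 60.7°.

≈ 61°N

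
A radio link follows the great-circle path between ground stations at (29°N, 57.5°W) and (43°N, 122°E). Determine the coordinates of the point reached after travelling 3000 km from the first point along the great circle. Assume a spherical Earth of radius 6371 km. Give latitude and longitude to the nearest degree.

Convert each endpoint to a unit vector on the sphere (x = cos φ cos λ, y = cos φ sin λ, z = sin φ).
The central angle between the endpoints is δ = arccos(p₁·p₂) ≈ 1.885 rad (108.0°). The total great-circle distance is δ·R ≈ 1.885 × 6371 ≈ 12009 km, so the target fraction is f = 3000/12009 ≈ 0.250.
Interpolate at f ≈ 0.250 with slerp weights a = sin((1−f)δ)/sin δ ≈ 1.039, b = sin(fδ)/sin δ ≈ 0.477.
p = a·p₁ + b·p₂ ≈ (0.303, -0.470, 0.829); φ = arcsin(p_z) ≈ 55.98°, λ = atan2(p_y, p_x) ≈ -57.19°.

≈ (56°N, 57°W)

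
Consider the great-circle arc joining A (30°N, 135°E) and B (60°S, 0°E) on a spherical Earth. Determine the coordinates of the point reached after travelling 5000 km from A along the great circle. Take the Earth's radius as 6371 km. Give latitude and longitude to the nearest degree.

Convert each endpoint to a unit vector on the sphere (x = cos φ cos λ, y = cos φ sin λ, z = sin φ).
The central angle between the endpoints is δ = arccos(p₁·p₂) ≈ 2.403 rad (137.7°). The total great-circle distance is δ·R ≈ 2.403 × 6371 ≈ 15307 km, so the target fraction is f = 5000/15307 ≈ 0.327.
Interpolate at f ≈ 0.327 with slerp weights a = sin((1−f)δ)/sin δ ≈ 1.483, b = sin(fδ)/sin δ ≈ 1.049.
p = a·p₁ + b·p₂ ≈ (-0.384, 0.908, -0.167); φ = arcsin(p_z) ≈ -9.62°, λ = atan2(p_y, p_x) ≈ 112.90°.

≈ (10°S, 113°E)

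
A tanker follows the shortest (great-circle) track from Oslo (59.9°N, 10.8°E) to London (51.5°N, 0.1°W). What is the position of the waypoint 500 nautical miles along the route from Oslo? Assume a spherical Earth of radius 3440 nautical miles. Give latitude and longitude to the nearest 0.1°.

≈ 53.2°N, 1.7°E

Convert each endpoint to a unit vector on the sphere (x = cos φ cos λ, y = cos φ sin λ, z = sin φ).
The central angle between the endpoints is δ = arccos(p₁·p₂) ≈ 0.181 rad (10.4°). The total great-circle distance is δ·R ≈ 0.181 × 3440 ≈ 623 nmi, so the target fraction is f = 500/623 ≈ 0.802.
Interpolate at f ≈ 0.802 with slerp weights a = sin((1−f)δ)/sin δ ≈ 0.199, b = sin(fδ)/sin δ ≈ 0.804.
p = a·p₁ + b·p₂ ≈ (0.598, 0.018, 0.801); φ = arcsin(p_z) ≈ 53.23°, λ = atan2(p_y, p_x) ≈ 1.70°.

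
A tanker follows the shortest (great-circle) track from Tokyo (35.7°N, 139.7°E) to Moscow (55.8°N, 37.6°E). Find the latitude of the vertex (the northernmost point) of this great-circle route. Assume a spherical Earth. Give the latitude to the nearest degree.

≈ 61°N

The great circle lies in the plane with unit normal n̂ = (p₁ × p₂)/|p₁ × p₂|.
Here n̂_z ≈ -0.484; the vertex latitude is φ_max = arccos|n̂_z| ≈ 61.1°.
Check via Clairaut: cos φ_max = |cos φ₁| · sin C = cos(35.7°)·sin(36.6°) ≈ 0.484, again giving ≈ 61.1°.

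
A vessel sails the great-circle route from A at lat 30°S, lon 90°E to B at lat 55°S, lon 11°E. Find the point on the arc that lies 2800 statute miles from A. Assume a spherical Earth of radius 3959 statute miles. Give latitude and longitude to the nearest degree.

Write both endpoints as unit vectors p₁, p₂ with components (cos φ cos λ, cos φ sin λ, sin φ).
The central angle between the endpoints is δ = arccos(p₁·p₂) ≈ 1.042 rad (59.7°). The total great-circle distance is δ·R ≈ 1.042 × 3959 ≈ 4126 mi, so the target fraction is f = 2800/4126 ≈ 0.679.
Interpolate at f ≈ 0.679 with slerp weights a = sin((1−f)δ)/sin δ ≈ 0.381, b = sin(fδ)/sin δ ≈ 0.752.
p = a·p₁ + b·p₂ ≈ (0.424, 0.412, -0.807); φ = arcsin(p_z) ≈ -53.77°, λ = atan2(p_y, p_x) ≈ 44.20°.

≈ lat 54°S, lon 44°E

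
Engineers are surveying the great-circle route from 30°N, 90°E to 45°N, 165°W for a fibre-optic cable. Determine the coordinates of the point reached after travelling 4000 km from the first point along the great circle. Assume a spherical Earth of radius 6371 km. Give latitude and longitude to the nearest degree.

≈ 50°N, 130°E

Write both endpoints as unit vectors p₁, p₂ with components (cos φ cos λ, cos φ sin λ, sin φ).
The central angle between the endpoints is δ = arccos(p₁·p₂) ≈ 1.374 rad (78.8°). The total great-circle distance is δ·R ≈ 1.374 × 6371 ≈ 8757 km, so the target fraction is f = 4000/8757 ≈ 0.457.
Interpolate at f ≈ 0.457 with slerp weights a = sin((1−f)δ)/sin δ ≈ 0.692, b = sin(fδ)/sin δ ≈ 0.599.
p = a·p₁ + b·p₂ ≈ (-0.409, 0.490, 0.770); φ = arcsin(p_z) ≈ 50.33°, λ = atan2(p_y, p_x) ≈ 129.85°.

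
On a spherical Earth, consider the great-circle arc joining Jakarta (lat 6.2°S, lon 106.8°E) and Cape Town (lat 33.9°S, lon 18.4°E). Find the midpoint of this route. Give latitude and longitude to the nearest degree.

Convert each endpoint to a unit vector on the sphere (x = cos φ cos λ, y = cos φ sin λ, z = sin φ).
The central angle between the endpoints is δ = arccos(p₁·p₂) ≈ 1.487 rad (85.2°).
Interpolate at f = 1/2 with slerp weights a = sin((1−f)δ)/sin δ ≈ 0.679, b = sin(fδ)/sin δ ≈ 0.679.
p = a·p₁ + b·p₂ ≈ (0.340, 0.825, -0.452); φ = arcsin(p_z) ≈ -26.89°, λ = atan2(p_y, p_x) ≈ 67.60°.

≈ lat 27°S, lon 68°E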